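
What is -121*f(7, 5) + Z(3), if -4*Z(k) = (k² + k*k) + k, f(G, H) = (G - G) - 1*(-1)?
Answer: -505/4 ≈ -126.25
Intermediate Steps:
f(G, H) = 1 (f(G, H) = 0 + 1 = 1)
Z(k) = -k²/2 - k/4 (Z(k) = -((k² + k*k) + k)/4 = -((k² + k²) + k)/4 = -(2*k² + k)/4 = -(k + 2*k²)/4 = -k²/2 - k/4)
-121*f(7, 5) + Z(3) = -121*1 - ¼*3*(1 + 2*3) = -121 - ¼*3*(1 + 6) = -121 - ¼*3*7 = -121 - 21/4 = -505/4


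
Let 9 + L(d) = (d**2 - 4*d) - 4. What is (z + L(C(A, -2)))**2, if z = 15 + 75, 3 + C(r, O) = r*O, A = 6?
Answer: 131044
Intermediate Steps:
C(r, O) = -3 + O*r (C(r, O) = -3 + r*O = -3 + O*r)
L(d) = -13 + d**2 - 4*d (L(d) = -9 + ((d**2 - 4*d) - 4) = -9 + (-4 + d**2 - 4*d) = -13 + d**2 - 4*d)
z = 90
(z + L(C(A, -2)))**2 = (90 + (-13 + (-3 - 2*6)**2 - 4*(-3 - 2*6)))**2 = (90 + (-13 + (-3 - 12)**2 - 4*(-3 - 12)))**2 = (90 + (-13 + (-15)**2 - 4*(-15)))**2 = (90 + (-13 + 225 + 60))**2 = (90 + 272)**2 = 362**2 = 131044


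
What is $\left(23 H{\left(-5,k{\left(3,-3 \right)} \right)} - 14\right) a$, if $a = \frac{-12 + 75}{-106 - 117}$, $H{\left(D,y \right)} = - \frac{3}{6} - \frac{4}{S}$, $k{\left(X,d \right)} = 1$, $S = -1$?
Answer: $- \frac{8379}{446} \approx -18.787$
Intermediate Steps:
$H{\left(D,y \right)} = \frac{7}{2}$ ($H{\left(D,y \right)} = - \frac{3}{6} - \frac{4}{-1} = \left(-3\right) \frac{1}{6} - -4 = - \frac{1}{2} + 4 = \frac{7}{2}$)
$a = - \frac{63}{223}$ ($a = \frac{63}{-223} = 63 \left(- \frac{1}{223}\right) = - \frac{63}{223} \approx -0.28251$)
$\left(23 H{\left(-5,k{\left(3,-3 \right)} \right)} - 14\right) a = \left(23 \cdot \frac{7}{2} - 14\right) \left(- \frac{63}{223}\right) = \left(\frac{161}{2} - 14\right) \left(- \frac{63}{223}\right) = \frac{133}{2} \left(- \frac{63}{223}\right) = - \frac{8379}{446}$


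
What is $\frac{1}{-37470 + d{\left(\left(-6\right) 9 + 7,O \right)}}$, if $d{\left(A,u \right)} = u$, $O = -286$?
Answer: $- \frac{1}{37756} \approx -2.6486 \cdot 10^{-5}$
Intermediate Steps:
$\frac{1}{-37470 + d{\left(\left(-6\right) 9 + 7,O \right)}} = \frac{1}{-37470 - 286} = \frac{1}{-37756} = - \frac{1}{37756}$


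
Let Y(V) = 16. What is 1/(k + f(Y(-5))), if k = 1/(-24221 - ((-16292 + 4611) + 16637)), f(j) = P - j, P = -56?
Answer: -29177/2100745 ≈ -0.013889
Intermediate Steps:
f(j) = -56 - j
k = -1/29177 (k = 1/(-24221 - (-11681 + 16637)) = 1/(-24221 - 1*4956) = 1/(-24221 - 4956) = 1/(-29177) = -1/29177 ≈ -3.4274e-5)
1/(k + f(Y(-5))) = 1/(-1/29177 + (-56 - 1*16)) = 1/(-1/29177 + (-56 - 16)) = 1/(-1/29177 - 72) = 1/(-2100745/29177) = -29177/2100745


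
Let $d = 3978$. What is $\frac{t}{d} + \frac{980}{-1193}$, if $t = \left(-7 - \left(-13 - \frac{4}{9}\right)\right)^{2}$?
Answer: $- \frac{155880194}{192203037} \approx -0.81102$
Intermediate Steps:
$t = \frac{3364}{81}$ ($t = \left(-7 - - \frac{121}{9}\right)^{2} = \left(-7 + \left(13 + \frac{4}{9}\right)\right)^{2} = \left(-7 + \frac{121}{9}\right)^{2} = \left(\frac{58}{9}\right)^{2} = \frac{3364}{81} \approx 41.531$)
$\frac{t}{d} + \frac{980}{-1193} = \frac{3364}{81 \cdot 3978} + \frac{980}{-1193} = \frac{3364}{81} \cdot \frac{1}{3978} + 980 \left(- \frac{1}{1193}\right) = \frac{1682}{161109} - \frac{980}{1193} = - \frac{155880194}{192203037}$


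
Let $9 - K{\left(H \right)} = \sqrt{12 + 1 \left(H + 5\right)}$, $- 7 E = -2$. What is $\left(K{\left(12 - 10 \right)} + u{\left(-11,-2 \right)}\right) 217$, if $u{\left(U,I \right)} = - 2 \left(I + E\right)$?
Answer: $2697 - 217 \sqrt{19} \approx 1751.1$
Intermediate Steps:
$E = \frac{2}{7}$ ($E = \left(- \frac{1}{7}\right) \left(-2\right) = \frac{2}{7} \approx 0.28571$)
$u{\left(U,I \right)} = - \frac{4}{7} - 2 I$ ($u{\left(U,I \right)} = - 2 \left(I + \frac{2}{7}\right) = - 2 \left(\frac{2}{7} + I\right) = - \frac{4}{7} - 2 I$)
$K{\left(H \right)} = 9 - \sqrt{17 + H}$ ($K{\left(H \right)} = 9 - \sqrt{12 + 1 \left(H + 5\right)} = 9 - \sqrt{12 + 1 \left(5 + H\right)} = 9 - \sqrt{12 + \left(5 + H\right)} = 9 - \sqrt{17 + H}$)
$\left(K{\left(12 - 10 \right)} + u{\left(-11,-2 \right)}\right) 217 = \left(\left(9 - \sqrt{17 + \left(12 - 10\right)}\right) - - \frac{24}{7}\right) 217 = \left(\left(9 - \sqrt{17 + \left(12 - 10\right)}\right) + \left(- \frac{4}{7} + 4\right)\right) 217 = \left(\left(9 - \sqrt{17 + 2}\right) + \frac{24}{7}\right) 217 = \left(\left(9 - \sqrt{19}\right) + \frac{24}{7}\right) 217 = \left(\frac{87}{7} - \sqrt{19}\right) 217 = 2697 - 217 \sqrt{19}$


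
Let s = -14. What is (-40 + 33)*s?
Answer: 98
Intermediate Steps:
(-40 + 33)*s = (-40 + 33)*(-14) = -7*(-14) = 98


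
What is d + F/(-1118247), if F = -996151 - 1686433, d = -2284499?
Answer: -2554631470669/1118247 ≈ -2.2845e+6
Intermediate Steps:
F = -2682584
d + F/(-1118247) = -2284499 - 2682584/(-1118247) = -2284499 - 2682584*(-1/1118247) = -2284499 + 2682584/1118247 = -2554631470669/1118247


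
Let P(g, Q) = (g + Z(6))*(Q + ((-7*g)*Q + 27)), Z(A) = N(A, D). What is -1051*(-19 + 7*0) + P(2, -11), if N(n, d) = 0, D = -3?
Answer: 20309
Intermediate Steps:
Z(A) = 0
P(g, Q) = g*(27 + Q - 7*Q*g) (P(g, Q) = (g + 0)*(Q + ((-7*g)*Q + 27)) = g*(Q + (-7*Q*g + 27)) = g*(Q + (27 - 7*Q*g)) = g*(27 + Q - 7*Q*g))
-1051*(-19 + 7*0) + P(2, -11) = -1051*(-19 + 7*0) + 2*(27 - 11 - 7*(-11)*2) = -1051*(-19 + 0) + 2*(27 - 11 + 154) = -1051*(-19) + 2*170 = 19969 + 340 = 20309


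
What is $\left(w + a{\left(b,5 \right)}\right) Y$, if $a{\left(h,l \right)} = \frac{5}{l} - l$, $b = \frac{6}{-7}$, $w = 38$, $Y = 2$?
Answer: $68$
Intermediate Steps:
$b = - \frac{6}{7}$ ($b = 6 \left(- \frac{1}{7}\right) = - \frac{6}{7} \approx -0.85714$)
$a{\left(h,l \right)} = - l + \frac{5}{l}$
$\left(w + a{\left(b,5 \right)}\right) Y = \left(38 + \left(\left(-1\right) 5 + \frac{5}{5}\right)\right) 2 = \left(38 + \left(-5 + 5 \cdot \frac{1}{5}\right)\right) 2 = \left(38 + \left(-5 + 1\right)\right) 2 = \left(38 - 4\right) 2 = 34 \cdot 2 = 68$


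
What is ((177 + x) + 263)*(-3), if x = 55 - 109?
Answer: -1158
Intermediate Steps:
x = -54
((177 + x) + 263)*(-3) = ((177 - 54) + 263)*(-3) = (123 + 263)*(-3) = 386*(-3) = -1158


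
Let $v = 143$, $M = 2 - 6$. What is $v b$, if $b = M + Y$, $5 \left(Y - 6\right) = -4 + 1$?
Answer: $\frac{1001}{5} \approx 200.2$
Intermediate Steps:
$M = -4$
$Y = \frac{27}{5}$ ($Y = 6 + \frac{-4 + 1}{5} = 6 + \frac{1}{5} \left(-3\right) = 6 - \frac{3}{5} = \frac{27}{5} \approx 5.4$)
$b = \frac{7}{5}$ ($b = -4 + \frac{27}{5} = \frac{7}{5} \approx 1.4$)
$v b = 143 \cdot \frac{7}{5} = \frac{1001}{5}$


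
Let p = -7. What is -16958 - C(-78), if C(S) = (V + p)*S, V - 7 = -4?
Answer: -17270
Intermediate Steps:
V = 3 (V = 7 - 4 = 3)
C(S) = -4*S (C(S) = (3 - 7)*S = -4*S)
-16958 - C(-78) = -16958 - (-4)*(-78) = -16958 - 1*312 = -16958 - 312 = -17270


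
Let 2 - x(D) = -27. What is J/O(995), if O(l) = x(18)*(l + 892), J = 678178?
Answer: 678178/54723 ≈ 12.393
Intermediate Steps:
x(D) = 29 (x(D) = 2 - 1*(-27) = 2 + 27 = 29)
O(l) = 25868 + 29*l (O(l) = 29*(l + 892) = 29*(892 + l) = 25868 + 29*l)
J/O(995) = 678178/(25868 + 29*995) = 678178/(25868 + 28855) = 678178/54723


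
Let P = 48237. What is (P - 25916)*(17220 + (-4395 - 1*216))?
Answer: 281445489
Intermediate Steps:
(P - 25916)*(17220 + (-4395 - 1*216)) = (48237 - 25916)*(17220 + (-4395 - 1*216)) = 22321*(17220 + (-4395 - 216)) = 22321*(17220 - 4611) = 22321*12609 = 281445489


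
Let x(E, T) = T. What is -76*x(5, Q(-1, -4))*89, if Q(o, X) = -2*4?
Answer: 54112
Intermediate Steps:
Q(o, X) = -8
-76*x(5, Q(-1, -4))*89 = -76*(-8)*89 = 608*89 = 54112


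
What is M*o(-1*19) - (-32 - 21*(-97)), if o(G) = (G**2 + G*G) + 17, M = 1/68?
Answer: -135601/68 ≈ -1994.1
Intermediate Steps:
M = 1/68 ≈ 0.014706
o(G) = 17 + 2*G**2 (o(G) = (G**2 + G**2) + 17 = 2*G**2 + 17 = 17 + 2*G**2)
M*o(-1*19) - (-32 - 21*(-97)) = (17 + 2*(-1*19)**2)/68 - (-32 - 21*(-97)) = (17 + 2*(-19)**2)/68 - (-32 + 2037) = (17 + 2*361)/68 - 1*2005 = (17 + 722)/68 - 2005 = (1/68)*739 - 2005 = 739/68 - 2005 = -135601/68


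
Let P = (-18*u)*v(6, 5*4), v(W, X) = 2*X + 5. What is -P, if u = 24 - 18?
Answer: 4860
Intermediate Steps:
v(W, X) = 5 + 2*X
u = 6
P = -4860 (P = (-18*6)*(5 + 2*(5*4)) = -108*(5 + 2*20) = -108*(5 + 40) = -108*45 = -4860)
-P = -1*(-4860) = 4860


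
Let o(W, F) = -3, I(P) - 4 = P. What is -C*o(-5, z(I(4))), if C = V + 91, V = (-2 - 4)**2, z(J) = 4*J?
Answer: 381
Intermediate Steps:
I(P) = 4 + P
V = 36 (V = (-6)**2 = 36)
C = 127 (C = 36 + 91 = 127)
-C*o(-5, z(I(4))) = -127*(-3) = -1*(-381) = 381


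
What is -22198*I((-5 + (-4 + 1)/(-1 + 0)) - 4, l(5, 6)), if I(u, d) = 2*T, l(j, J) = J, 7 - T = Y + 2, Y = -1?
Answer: -266376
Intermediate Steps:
T = 6 (T = 7 - (-1 + 2) = 7 - 1*1 = 7 - 1 = 6)
I(u, d) = 12 (I(u, d) = 2*6 = 12)
-22198*I((-5 + (-4 + 1)/(-1 + 0)) - 4, l(5, 6)) = -22198*12 = -266376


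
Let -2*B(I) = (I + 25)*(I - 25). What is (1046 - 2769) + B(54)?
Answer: -5737/2 ≈ -2868.5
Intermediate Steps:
B(I) = -(-25 + I)*(25 + I)/2 (B(I) = -(I + 25)*(I - 25)/2 = -(25 + I)*(-25 + I)/2 = -(-25 + I)*(25 + I)/2)
(1046 - 2769) + B(54) = (1046 - 2769) + (625/2 - ½*54²) = -1723 + (625/2 - ½*2916) = -1723 + (625/2 - 1458) = -1723 - 2291/2 = -5737/2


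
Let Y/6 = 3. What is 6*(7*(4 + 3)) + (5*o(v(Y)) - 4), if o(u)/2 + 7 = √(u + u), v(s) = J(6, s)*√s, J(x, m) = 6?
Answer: 220 + 60*2^(¼) ≈ 291.35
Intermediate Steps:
Y = 18 (Y = 6*3 = 18)
v(s) = 6*√s
o(u) = -14 + 2*√2*√u (o(u) = -14 + 2*√(u + u) = -14 + 2*√(2*u) = -14 + 2*(√2*√u) = -14 + 2*√2*√u)
6*(7*(4 + 3)) + (5*o(v(Y)) - 4) = 6*(7*(4 + 3)) + (5*(-14 + 2*√2*√(6*√18)) - 4) = 6*(7*7) + (5*(-14 + 2*√2*√(6*(3*√2))) - 4) = 6*49 + (5*(-14 + 2*√2*√(18*√2)) - 4) = 294 + (5*(-14 + 2*√2*(3*2^(¾))) - 4) = 294 + (5*(-14 + 12*2^(¼)) - 4) = 294 + ((-70 + 60*2^(¼)) - 4) = 294 + (-74 + 60*2^(¼)) = 220 + 60*2^(¼)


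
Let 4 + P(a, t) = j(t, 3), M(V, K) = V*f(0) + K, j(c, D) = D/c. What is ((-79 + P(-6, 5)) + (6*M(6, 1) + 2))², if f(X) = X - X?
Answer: 138384/25 ≈ 5535.4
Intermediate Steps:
f(X) = 0
M(V, K) = K (M(V, K) = V*0 + K = 0 + K = K)
P(a, t) = -4 + 3/t
((-79 + P(-6, 5)) + (6*M(6, 1) + 2))² = ((-79 + (-4 + 3/5)) + (6*1 + 2))² = ((-79 + (-4 + 3*(⅕))) + (6 + 2))² = ((-79 + (-4 + ⅗)) + 8)² = ((-79 - 17/5) + 8)² = (-412/5 + 8)² = (-372/5)² = 138384/25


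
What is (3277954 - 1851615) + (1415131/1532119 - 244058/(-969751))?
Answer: 2119219051171868374/1485773932369 ≈ 1.4263e+6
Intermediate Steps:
(3277954 - 1851615) + (1415131/1532119 - 244058/(-969751)) = 1426339 + (1415131*(1/1532119) - 244058*(-1/969751)) = 1426339 + (1415131/1532119 + 244058/969751) = 1426339 + 1746250601283/1485773932369 = 2119219051171868374/1485773932369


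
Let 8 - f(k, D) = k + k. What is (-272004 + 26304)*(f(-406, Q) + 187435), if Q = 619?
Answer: -46254253500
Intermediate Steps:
f(k, D) = 8 - 2*k (f(k, D) = 8 - (k + k) = 8 - 2*k)
(-272004 + 26304)*(f(-406, Q) + 187435) = (-272004 + 26304)*((8 - 2*(-406)) + 187435) = -245700*((8 + 812) + 187435) = -245700*(820 + 187435) = -245700*188255 = -46254253500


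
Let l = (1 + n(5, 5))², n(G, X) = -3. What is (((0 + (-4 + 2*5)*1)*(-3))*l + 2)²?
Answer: 4900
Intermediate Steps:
l = 4 (l = (1 - 3)² = (-2)² = 4)
(((0 + (-4 + 2*5)*1)*(-3))*l + 2)² = (((0 + (-4 + 2*5)*1)*(-3))*4 + 2)² = (((0 + (-4 + 10)*1)*(-3))*4 + 2)² = (((0 + 6*1)*(-3))*4 + 2)² = (((0 + 6)*(-3))*4 + 2)² = ((6*(-3))*4 + 2)² = (-18*4 + 2)² = (-72 + 2)² = (-70)² = 4900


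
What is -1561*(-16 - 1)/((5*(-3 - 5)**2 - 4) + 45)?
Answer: 26537/361 ≈ 73.510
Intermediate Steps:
-1561*(-16 - 1)/((5*(-3 - 5)**2 - 4) + 45) = -(-26537)/((5*(-8)**2 - 4) + 45) = -(-26537)/((5*64 - 4) + 45) = -(-26537)/((320 - 4) + 45) = -(-26537)/(316 + 45) = -(-26537)/361 = -1561*(-17/361) = 26537/361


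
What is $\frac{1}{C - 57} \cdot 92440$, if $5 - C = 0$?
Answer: $- \frac{23110}{13} \approx -1777.7$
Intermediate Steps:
$C = 5$ ($C = 5 - 0 = 5 + 0 = 5$)
$\frac{1}{C - 57} \cdot 92440 = \frac{1}{5 - 57} \cdot 92440 = \frac{1}{-52} \cdot 92440 = \left(- \frac{1}{52}\right) 92440 = - \frac{23110}{13}$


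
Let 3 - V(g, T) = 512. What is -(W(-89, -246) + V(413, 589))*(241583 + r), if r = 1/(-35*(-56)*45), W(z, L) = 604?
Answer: -404844791419/17640 ≈ -2.2950e+7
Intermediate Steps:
V(g, T) = -509 (V(g, T) = 3 - 1*512 = 3 - 512 = -509)
r = 1/88200 (r = 1/(1960*45) = 1/88200 ≈ 1.1338e-5)
-(W(-89, -246) + V(413, 589))*(241583 + r) = -(604 - 509)*(241583 + 1/88200) = -95*21307620601/88200 = -1*404844791419/17640 = -404844791419/17640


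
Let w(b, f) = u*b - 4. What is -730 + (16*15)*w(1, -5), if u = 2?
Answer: -1210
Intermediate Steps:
w(b, f) = -4 + 2*b (w(b, f) = 2*b - 4 = -4 + 2*b)
-730 + (16*15)*w(1, -5) = -730 + (16*15)*(-4 + 2*1) = -730 + 240*(-4 + 2) = -730 + 240*(-2) = -730 - 480 = -1210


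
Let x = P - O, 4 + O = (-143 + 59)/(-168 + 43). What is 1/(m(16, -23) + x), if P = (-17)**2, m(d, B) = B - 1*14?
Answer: 125/31916 ≈ 0.0039165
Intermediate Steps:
m(d, B) = -14 + B (m(d, B) = B - 14 = -14 + B)
O = -416/125 (O = -4 + (-143 + 59)/(-168 + 43) = -4 - 84/(-125) = -4 - 84*(-1/125) = -4 + 84/125 = -416/125 ≈ -3.3280)
P = 289
x = 36541/125 (x = 289 - 1*(-416/125) = 289 + 416/125 = 36541/125 ≈ 292.33)
1/(m(16, -23) + x) = 1/((-14 - 23) + 36541/125) = 1/(-37 + 36541/125) = 1/(31916/125) = 125/31916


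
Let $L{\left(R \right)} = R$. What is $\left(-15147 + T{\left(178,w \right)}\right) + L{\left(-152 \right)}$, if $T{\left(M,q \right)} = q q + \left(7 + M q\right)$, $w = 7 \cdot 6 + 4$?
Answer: $-4988$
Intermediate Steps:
$w = 46$ ($w = 42 + 4 = 46$)
$T{\left(M,q \right)} = 7 + q^{2} + M q$ ($T{\left(M,q \right)} = q^{2} + \left(7 + M q\right) = 7 + q^{2} + M q$)
$\left(-15147 + T{\left(178,w \right)}\right) + L{\left(-152 \right)} = \left(-15147 + \left(7 + 46^{2} + 178 \cdot 46\right)\right) - 152 = \left(-15147 + \left(7 + 2116 + 8188\right)\right) - 152 = \left(-15147 + 10311\right) - 152 = -4836 - 152 = -4988$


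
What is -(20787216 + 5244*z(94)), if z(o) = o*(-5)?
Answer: -18322536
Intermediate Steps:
z(o) = -5*o
-(20787216 + 5244*z(94)) = -5244/(1/(-5*94 + 3964)) = -5244/(1/(-470 + 3964)) = -5244/(1/3494) = -5244/1/3494 = -5244*3494 = -18322536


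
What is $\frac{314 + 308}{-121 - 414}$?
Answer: $- \frac{622}{535} \approx -1.1626$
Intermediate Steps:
$\frac{314 + 308}{-121 - 414} = \frac{622}{-535} = 622 \left(- \frac{1}{535}\right) = - \frac{622}{535}$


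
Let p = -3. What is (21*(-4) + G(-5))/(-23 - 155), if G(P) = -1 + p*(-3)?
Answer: 38/89 ≈ 0.42697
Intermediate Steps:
G(P) = 8 (G(P) = -1 - 3*(-3) = -1 + 9 = 8)
(21*(-4) + G(-5))/(-23 - 155) = (21*(-4) + 8)/(-23 - 155) = (-84 + 8)/(-178) = -76*(-1/178) = 38/89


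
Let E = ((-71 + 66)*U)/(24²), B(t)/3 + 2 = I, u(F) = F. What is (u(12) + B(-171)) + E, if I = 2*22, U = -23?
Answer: 79603/576 ≈ 138.20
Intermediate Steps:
I = 44
B(t) = 126 (B(t) = -6 + 3*44 = -6 + 132 = 126)
E = 115/576 (E = ((-71 + 66)*(-23))/(24²) = -5*(-23)/576 = 115*(1/576) = 115/576 ≈ 0.19965)
(u(12) + B(-171)) + E = (12 + 126) + 115/576 = 138 + 115/576 = 79603/576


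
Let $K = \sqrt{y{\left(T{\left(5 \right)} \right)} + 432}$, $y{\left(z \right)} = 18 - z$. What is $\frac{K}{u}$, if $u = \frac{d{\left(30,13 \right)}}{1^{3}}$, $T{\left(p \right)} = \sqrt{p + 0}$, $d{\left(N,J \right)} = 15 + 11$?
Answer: $\frac{\sqrt{450 - \sqrt{5}}}{26} \approx 0.81386$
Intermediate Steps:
$d{\left(N,J \right)} = 26$
$T{\left(p \right)} = \sqrt{p}$
$u = 26$ ($u = \frac{26}{1^{3}} = \frac{26}{1} = 26 \cdot 1 = 26$)
$K = \sqrt{450 - \sqrt{5}}$ ($K = \sqrt{\left(18 - \sqrt{5}\right) + 432} = \sqrt{450 - \sqrt{5}} \approx 21.16$)
$\frac{K}{u} = \frac{\sqrt{450 - \sqrt{5}}}{26}$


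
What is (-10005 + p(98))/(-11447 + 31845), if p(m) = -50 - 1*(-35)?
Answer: -5010/10199 ≈ -0.49122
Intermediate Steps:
p(m) = -15 (p(m) = -50 + 35 = -15)
(-10005 + p(98))/(-11447 + 31845) = (-10005 - 15)/(-11447 + 31845) = -10020/20398 = -10020*1/20398 = -5010/10199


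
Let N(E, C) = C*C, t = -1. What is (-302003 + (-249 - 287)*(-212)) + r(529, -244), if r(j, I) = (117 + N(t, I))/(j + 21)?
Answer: -9413127/50 ≈ -1.8826e+5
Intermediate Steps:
N(E, C) = C²
r(j, I) = (117 + I²)/(21 + j) (r(j, I) = (117 + I²)/(j + 21) = (117 + I²)/(21 + j))
(-302003 + (-249 - 287)*(-212)) + r(529, -244) = (-302003 + (-249 - 287)*(-212)) + (117 + (-244)²)/(21 + 529) = (-302003 - 536*(-212)) + (117 + 59536)/550 = (-302003 + 113632) + (1/550)*59653 = -188371 + 5423/50 = -9413127/50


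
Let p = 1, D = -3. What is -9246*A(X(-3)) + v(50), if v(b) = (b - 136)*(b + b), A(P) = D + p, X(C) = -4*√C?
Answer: 9892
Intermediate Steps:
A(P) = -2 (A(P) = -3 + 1 = -2)
v(b) = 2*b*(-136 + b) (v(b) = (-136 + b)*(2*b) = 2*b*(-136 + b))
-9246*A(X(-3)) + v(50) = -9246*(-2) + 2*50*(-136 + 50) = 18492 + 2*50*(-86) = 18492 - 8600 = 9892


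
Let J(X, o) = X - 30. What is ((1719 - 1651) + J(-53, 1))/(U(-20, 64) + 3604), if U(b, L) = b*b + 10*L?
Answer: -5/1548 ≈ -0.0032300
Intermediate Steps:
J(X, o) = -30 + X
U(b, L) = b**2 + 10*L
((1719 - 1651) + J(-53, 1))/(U(-20, 64) + 3604) = ((1719 - 1651) + (-30 - 53))/(((-20)**2 + 10*64) + 3604) = (68 - 83)/((400 + 640) + 3604) = -15/(1040 + 3604) = -15/4644 = -15*1/4644 = -5/1548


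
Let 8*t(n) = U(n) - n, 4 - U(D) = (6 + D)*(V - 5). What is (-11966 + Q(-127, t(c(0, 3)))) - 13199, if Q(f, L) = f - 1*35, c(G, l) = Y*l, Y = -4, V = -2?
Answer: -25327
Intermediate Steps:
U(D) = 46 + 7*D (U(D) = 4 - (6 + D)*(-2 - 5) = 4 - (6 + D)*(-7) = 4 - (-42 - 7*D) = 4 + (42 + 7*D) = 46 + 7*D)
c(G, l) = -4*l
t(n) = 23/4 + 3*n/4 (t(n) = ((46 + 7*n) - n)/8 = (46 + 6*n)/8 = 23/4 + 3*n/4)
Q(f, L) = -35 + f (Q(f, L) = f - 35 = -35 + f)
(-11966 + Q(-127, t(c(0, 3)))) - 13199 = (-11966 + (-35 - 127)) - 13199 = (-11966 - 162) - 13199 = -12128 - 13199 = -25327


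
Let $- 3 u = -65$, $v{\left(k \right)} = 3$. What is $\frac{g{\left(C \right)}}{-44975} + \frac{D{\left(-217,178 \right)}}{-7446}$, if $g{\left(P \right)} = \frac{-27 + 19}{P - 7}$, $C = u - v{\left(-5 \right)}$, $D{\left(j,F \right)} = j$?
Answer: $\frac{341763829}{11720934750} \approx 0.029158$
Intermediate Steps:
$u = \frac{65}{3}$ ($u = \left(- \frac{1}{3}\right) \left(-65\right) = \frac{65}{3} \approx 21.667$)
$C = \frac{56}{3}$ ($C = \frac{65}{3} - 3 = \frac{56}{3} \approx 18.667$)
$g{\left(P \right)} = - \frac{8}{-7 + P}$
$\frac{g{\left(C \right)}}{-44975} + \frac{D{\left(-217,178 \right)}}{-7446} = \frac{\left(-8\right) \frac{1}{-7 + \frac{56}{3}}}{-44975} - \frac{217}{-7446} = - \frac{8}{\frac{35}{3}} \left(- \frac{1}{44975}\right) - - \frac{217}{7446} = \left(-8\right) \frac{3}{35} \left(- \frac{1}{44975}\right) + \frac{217}{7446} = \left(- \frac{24}{35}\right) \left(- \frac{1}{44975}\right) + \frac{217}{7446} = \frac{24}{1574125} + \frac{217}{7446} = \frac{341763829}{11720934750}$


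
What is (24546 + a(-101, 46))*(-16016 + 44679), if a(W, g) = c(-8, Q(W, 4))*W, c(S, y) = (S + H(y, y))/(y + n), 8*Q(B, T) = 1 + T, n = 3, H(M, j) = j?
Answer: 20574100759/29 ≈ 7.0945e+8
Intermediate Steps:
Q(B, T) = ⅛ + T/8 (Q(B, T) = (1 + T)/8 = ⅛ + T/8)
c(S, y) = (S + y)/(3 + y) (c(S, y) = (S + y)/(y + 3) = (S + y)/(3 + y))
a(W, g) = -59*W/29 (a(W, g) = ((-8 + (⅛ + (⅛)*4))/(3 + (⅛ + (⅛)*4)))*W = ((-8 + (⅛ + ½))/(3 + (⅛ + ½)))*W = ((-8 + 5/8)/(3 + 5/8))*W = (-59/8/(29/8))*W = ((8/29)*(-59/8))*W = -59*W/29)
(24546 + a(-101, 46))*(-16016 + 44679) = (24546 - 59/29*(-101))*(-16016 + 44679) = (24546 + 5959/29)*28663 = (717793/29)*28663 = 20574100759/29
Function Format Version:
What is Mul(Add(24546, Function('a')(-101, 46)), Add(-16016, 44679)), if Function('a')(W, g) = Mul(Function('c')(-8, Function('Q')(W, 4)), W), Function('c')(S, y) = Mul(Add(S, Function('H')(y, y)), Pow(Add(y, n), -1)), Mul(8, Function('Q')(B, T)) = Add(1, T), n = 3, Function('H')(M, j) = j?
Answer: Rational(20574100759, 29) ≈ 7.0945e+8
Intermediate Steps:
Function('Q')(B, T) = Add(Rational(1, 8), Mul(Rational(1, 8), T)) (Function('Q')(B, T) = Mul(Rational(1, 8), Add(1, T)) = Add(Rational(1, 8), Mul(Rational(1, 8), T)))
Function('c')(S, y) = Mul(Pow(Add(3, y), -1), Add(S, y)) (Function('c')(S, y) = Mul(Add(S, y), Pow(Add(y, 3), -1)) = Mul(Add(S, y), Pow(Add(3, y), -1)) = Mul(Pow(Add(3, y), -1), Add(S, y)))
Function('a')(W, g) = Mul(Rational(-59, 29), W) (Function('a')(W, g) = Mul(Mul(Pow(Add(3, Add(Rational(1, 8), Mul(Rational(1, 8), 4))), -1), Add(-8, Add(Rational(1, 8), Mul(Rational(1, 8), 4)))), W) = Mul(Mul(Pow(Add(3, Add(Rational(1, 8), Rational(1, 2))), -1), Add(-8, Add(Rational(1, 8), Rational(1, 2)))), W) = Mul(Mul(Pow(Add(3, Rational(5, 8)), -1), Add(-8, Rational(5, 8))), W) = Mul(Mul(Pow(Rational(29, 8), -1), Rational(-59, 8)), W) = Mul(Mul(Rational(8, 29), Rational(-59, 8)), W) = Mul(Rational(-59, 29), W))
Mul(Add(24546, Function('a')(-101, 46)), Add(-16016, 44679)) = Mul(Add(24546, Mul(Rational(-59, 29), -101)), Add(-16016, 44679)) = Mul(Add(24546, Rational(5959, 29)), 28663) = Mul(Rational(717793, 29), 28663) = Rational(20574100759, 29)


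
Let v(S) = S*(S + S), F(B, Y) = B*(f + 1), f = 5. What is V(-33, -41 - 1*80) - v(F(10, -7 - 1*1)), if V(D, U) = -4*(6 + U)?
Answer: -6740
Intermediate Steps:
V(D, U) = -24 - 4*U
F(B, Y) = 6*B (F(B, Y) = B*(5 + 1) = B*6 = 6*B)
v(S) = 2*S² (v(S) = S*(2*S) = 2*S²)
V(-33, -41 - 1*80) - v(F(10, -7 - 1*1)) = (-24 - 4*(-41 - 1*80)) - 2*(6*10)² = (-24 - 4*(-41 - 80)) - 2*60² = (-24 - 4*(-121)) - 2*3600 = (-24 + 484) - 1*7200 = 460 - 7200 = -6740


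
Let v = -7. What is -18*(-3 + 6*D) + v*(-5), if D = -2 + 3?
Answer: -19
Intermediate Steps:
D = 1
-18*(-3 + 6*D) + v*(-5) = -18*(-3 + 6*1) - 7*(-5) = -18*(-3 + 6) + 35 = -18*3 + 35 = -54 + 35 = -19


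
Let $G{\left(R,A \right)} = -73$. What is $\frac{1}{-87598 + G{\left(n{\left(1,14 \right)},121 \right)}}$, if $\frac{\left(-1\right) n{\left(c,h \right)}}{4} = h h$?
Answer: $- \frac{1}{87671} \approx -1.1406 \cdot 10^{-5}$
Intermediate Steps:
$n{\left(c,h \right)} = - 4 h^{2}$ ($n{\left(c,h \right)} = - 4 h h = - 4 h^{2}$)
$\frac{1}{-87598 + G{\left(n{\left(1,14 \right)},121 \right)}} = \frac{1}{-87598 - 73} = \frac{1}{-87671} = - \frac{1}{87671}$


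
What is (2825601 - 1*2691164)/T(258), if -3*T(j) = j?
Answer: -134437/86 ≈ -1563.2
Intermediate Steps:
T(j) = -j/3
(2825601 - 1*2691164)/T(258) = (2825601 - 1*2691164)/((-1/3*258)) = (2825601 - 2691164)/(-86) = 134437*(-1/86) = -134437/86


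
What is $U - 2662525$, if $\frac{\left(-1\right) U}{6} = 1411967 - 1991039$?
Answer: $811907$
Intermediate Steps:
$U = 3474432$ ($U = - 6 \left(1411967 - 1991039\right) = \left(-6\right) \left(-579072\right) = 3474432$)
$U - 2662525 = 3474432 - 2662525 = 811907$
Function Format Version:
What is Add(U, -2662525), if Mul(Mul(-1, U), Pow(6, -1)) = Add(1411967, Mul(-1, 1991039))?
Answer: 811907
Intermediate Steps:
U = 3474432 (U = Mul(-6, Add(1411967, Mul(-1, 1991039))) = Mul(-6, Add(1411967, -1991039)) = Mul(-6, -579072) = 3474432)
Add(U, -2662525) = Add(3474432, -2662525) = 811907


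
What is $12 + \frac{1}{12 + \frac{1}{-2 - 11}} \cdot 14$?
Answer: $\frac{2042}{155} \approx 13.174$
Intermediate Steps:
$12 + \frac{1}{12 + \frac{1}{-2 - 11}} \cdot 14 = 12 + \frac{1}{12 + \frac{1}{-13}} \cdot 14 = 12 + \frac{1}{12 - \frac{1}{13}} \cdot 14 = 12 + \frac{1}{\frac{155}{13}} \cdot 14 = 12 + \frac{13}{155} \cdot 14 = 12 + \frac{182}{155} = \frac{2042}{155}$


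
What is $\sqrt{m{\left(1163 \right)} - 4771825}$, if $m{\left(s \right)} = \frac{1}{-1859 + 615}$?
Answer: $\frac{i \sqrt{1846142743611}}{622} \approx 2184.4 i$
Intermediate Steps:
$m{\left(s \right)} = - \frac{1}{1244}$ ($m{\left(s \right)} = \frac{1}{-1244} = - \frac{1}{1244}$)
$\sqrt{m{\left(1163 \right)} - 4771825} = \sqrt{- \frac{1}{1244} - 4771825} = \sqrt{- \frac{5936150301}{1244}} = \frac{i \sqrt{1846142743611}}{622}$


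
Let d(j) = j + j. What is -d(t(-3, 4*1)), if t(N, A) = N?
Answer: 6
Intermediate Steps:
d(j) = 2*j
-d(t(-3, 4*1)) = -2*(-3) = -1*(-6) = 6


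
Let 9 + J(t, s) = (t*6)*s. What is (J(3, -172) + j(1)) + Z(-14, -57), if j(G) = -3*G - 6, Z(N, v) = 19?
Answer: -3095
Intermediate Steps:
j(G) = -6 - 3*G
J(t, s) = -9 + 6*s*t (J(t, s) = -9 + (t*6)*s = -9 + (6*t)*s = -9 + 6*s*t)
(J(3, -172) + j(1)) + Z(-14, -57) = ((-9 + 6*(-172)*3) + (-6 - 3*1)) + 19 = ((-9 - 3096) + (-6 - 3)) + 19 = (-3105 - 9) + 19 = -3114 + 19 = -3095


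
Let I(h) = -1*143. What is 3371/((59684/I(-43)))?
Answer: -482053/59684 ≈ -8.0768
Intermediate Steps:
I(h) = -143
3371/((59684/I(-43))) = 3371/((59684/(-143))) = 3371/((59684*(-1/143))) = 3371/(-59684/143) = 3371*(-143/59684) = -482053/59684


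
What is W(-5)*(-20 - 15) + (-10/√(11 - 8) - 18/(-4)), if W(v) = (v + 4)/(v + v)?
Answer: 1 - 10*√3/3 ≈ -4.7735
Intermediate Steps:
W(v) = (4 + v)/(2*v) (W(v) = (4 + v)/((2*v)) = (4 + v)*(1/(2*v)) = (4 + v)/(2*v))
W(-5)*(-20 - 15) + (-10/√(11 - 8) - 18/(-4)) = ((½)*(4 - 5)/(-5))*(-20 - 15) + (-10/√(11 - 8) - 18/(-4)) = ((½)*(-⅕)*(-1))*(-35) + (-10*√3/3 - 18*(-¼)) = (⅒)*(-35) + (-10*√3/3 + 9/2) = -7/2 + (-10*√3/3 + 9/2) = -7/2 + (9/2 - 10*√3/3) = 1 - 10*√3/3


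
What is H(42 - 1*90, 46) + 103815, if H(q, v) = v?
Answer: 103861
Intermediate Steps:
H(42 - 1*90, 46) + 103815 = 46 + 103815 = 103861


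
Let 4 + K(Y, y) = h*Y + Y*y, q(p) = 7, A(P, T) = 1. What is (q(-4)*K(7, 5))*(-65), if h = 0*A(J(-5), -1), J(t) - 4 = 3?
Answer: -14105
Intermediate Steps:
J(t) = 7 (J(t) = 4 + 3 = 7)
h = 0 (h = 0*1 = 0)
K(Y, y) = -4 + Y*y (K(Y, y) = -4 + (0*Y + Y*y) = -4 + (0 + Y*y) = -4 + Y*y)
(q(-4)*K(7, 5))*(-65) = (7*(-4 + 7*5))*(-65) = (7*(-4 + 35))*(-65) = (7*31)*(-65) = 217*(-65) = -14105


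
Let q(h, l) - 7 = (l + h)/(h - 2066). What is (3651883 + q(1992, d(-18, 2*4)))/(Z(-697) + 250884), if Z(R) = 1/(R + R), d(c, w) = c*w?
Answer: 17123263124/1176372265 ≈ 14.556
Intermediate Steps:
Z(R) = 1/(2*R)
q(h, l) = 7 + (h + l)/(-2066 + h) (q(h, l) = 7 + (l + h)/(h - 2066) = 7 + (h + l)/(-2066 + h))
(3651883 + q(1992, d(-18, 2*4)))/(Z(-697) + 250884) = (3651883 + (-14462 - 36*4 + 8*1992)/(-2066 + 1992))/((½)/(-697) + 250884) = (3651883 + (-14462 - 18*8 + 15936)/(-74))/((½)*(-1/697) + 250884) = (3651883 - (-14462 - 144 + 15936)/74)/(-1/1394 + 250884) = (3651883 - 1/74*1330)/(349732295/1394) = (3651883 - 665/37)*(1394/349732295) = (135119006/37)*(1394/349732295) = 17123263124/1176372265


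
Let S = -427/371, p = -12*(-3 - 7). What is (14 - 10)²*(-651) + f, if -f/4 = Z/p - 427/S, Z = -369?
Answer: -118877/10 ≈ -11888.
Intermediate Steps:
p = 120 (p = -12*(-10) = 120)
S = -61/53 (S = -427*1/371 = -61/53 ≈ -1.1509)
f = -14717/10 (f = -4*(-369/120 - 427/(-61/53)) = -4*(-369*1/120 - 427*(-53/61)) = -4*(-123/40 + 371) = -4*14717/40 = -14717/10 ≈ -1471.7)
(14 - 10)²*(-651) + f = (14 - 10)²*(-651) - 14717/10 = 4²*(-651) - 14717/10 = 16*(-651) - 14717/10 = -10416 - 14717/10 = -118877/10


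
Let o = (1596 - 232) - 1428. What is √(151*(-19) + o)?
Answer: I*√2933 ≈ 54.157*I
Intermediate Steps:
o = -64 (o = 1364 - 1428 = -64)
√(151*(-19) + o) = √(151*(-19) - 64) = √(-2869 - 64) = √(-2933) = I*√2933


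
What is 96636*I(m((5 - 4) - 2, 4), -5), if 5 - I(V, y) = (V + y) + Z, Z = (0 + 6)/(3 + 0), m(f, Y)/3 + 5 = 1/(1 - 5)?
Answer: 2295105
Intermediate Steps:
m(f, Y) = -63/4 (m(f, Y) = -15 + 3/(1 - 5) = -15 + 3/(-4) = -15 + 3*(-¼) = -15 - ¾ = -63/4)
Z = 2 (Z = 6/3 = 6*(⅓) = 2)
I(V, y) = 3 - V - y (I(V, y) = 5 - ((V + y) + 2) = 5 - (2 + V + y) = 5 + (-2 - V - y) = 3 - V - y)
96636*I(m((5 - 4) - 2, 4), -5) = 96636*(3 - 1*(-63/4) - 1*(-5)) = 96636*(3 + 63/4 + 5) = 96636*(95/4) = 2295105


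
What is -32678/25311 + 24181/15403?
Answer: 108706057/389865333 ≈ 0.27883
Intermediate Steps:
-32678/25311 + 24181/15403 = 108706057/389865333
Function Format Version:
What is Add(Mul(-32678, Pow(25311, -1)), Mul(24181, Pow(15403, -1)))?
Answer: Rational(108706057, 389865333) ≈ 0.27883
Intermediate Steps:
Add(Mul(-32678, Pow(25311, -1)), Mul(24181, Pow(15403, -1))) = Add(Mul(-32678, Rational(1, 25311)), Mul(24181, Rational(1, 15403))) = Add(Rational(-32678, 25311), Rational(24181, 15403)) = Rational(108706057, 389865333)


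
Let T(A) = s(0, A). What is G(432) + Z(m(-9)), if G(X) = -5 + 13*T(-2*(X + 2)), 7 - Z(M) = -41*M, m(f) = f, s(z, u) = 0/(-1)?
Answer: -367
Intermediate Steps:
s(z, u) = 0 (s(z, u) = 0*(-1) = 0)
T(A) = 0
Z(M) = 7 + 41*M (Z(M) = 7 - (-41)*M = 7 + 41*M)
G(X) = -5 (G(X) = -5 + 13*0 = -5 + 0 = -5)
G(432) + Z(m(-9)) = -5 + (7 + 41*(-9)) = -5 + (7 - 369) = -5 - 362 = -367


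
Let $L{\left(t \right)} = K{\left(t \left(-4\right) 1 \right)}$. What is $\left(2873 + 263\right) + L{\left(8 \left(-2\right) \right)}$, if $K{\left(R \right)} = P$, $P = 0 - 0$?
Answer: $3136$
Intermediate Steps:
$P = 0$ ($P = 0 + 0 = 0$)
$K{\left(R \right)} = 0$
$L{\left(t \right)} = 0$
$\left(2873 + 263\right) + L{\left(8 \left(-2\right) \right)} = \left(2873 + 263\right) + 0 = 3136 + 0 = 3136$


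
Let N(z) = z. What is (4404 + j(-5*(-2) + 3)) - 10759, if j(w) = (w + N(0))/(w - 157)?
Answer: -915133/144 ≈ -6355.1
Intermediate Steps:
j(w) = w/(-157 + w) (j(w) = (w + 0)/(w - 157) = w/(-157 + w))
(4404 + j(-5*(-2) + 3)) - 10759 = (4404 + (-5*(-2) + 3)/(-157 + (-5*(-2) + 3))) - 10759 = (4404 + (10 + 3)/(-157 + (10 + 3))) - 10759 = (4404 + 13/(-157 + 13)) - 10759 = (4404 + 13/(-144)) - 10759 = (4404 + 13*(-1/144)) - 10759 = (4404 - 13/144) - 10759 = 634163/144 - 10759 = -915133/144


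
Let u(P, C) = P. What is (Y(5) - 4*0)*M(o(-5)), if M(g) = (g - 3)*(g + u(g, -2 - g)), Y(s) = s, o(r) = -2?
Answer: 100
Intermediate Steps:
M(g) = 2*g*(-3 + g) (M(g) = (g - 3)*(g + g) = (-3 + g)*(2*g) = 2*g*(-3 + g))
(Y(5) - 4*0)*M(o(-5)) = (5 - 4*0)*(2*(-2)*(-3 - 2)) = (5 + 0)*(2*(-2)*(-5)) = 5*20 = 100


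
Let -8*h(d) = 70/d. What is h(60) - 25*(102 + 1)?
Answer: -123607/48 ≈ -2575.1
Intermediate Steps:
h(d) = -35/(4*d)
h(60) - 25*(102 + 1) = -35/4/60 - 25*(102 + 1) = -35/4*1/60 - 25*103 = -7/48 - 1*2575 = -7/48 - 2575 = -123607/48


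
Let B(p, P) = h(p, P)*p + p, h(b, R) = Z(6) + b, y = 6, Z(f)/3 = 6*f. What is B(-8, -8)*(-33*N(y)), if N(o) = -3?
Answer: -79992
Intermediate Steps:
Z(f) = 18*f (Z(f) = 3*(6*f) = 18*f)
h(b, R) = 108 + b (h(b, R) = 18*6 + b = 108 + b)
B(p, P) = p + p*(108 + p) (B(p, P) = (108 + p)*p + p = p*(108 + p) + p = p + p*(108 + p))
B(-8, -8)*(-33*N(y)) = (-8*(109 - 8))*(-33*(-3)) = -8*101*99 = -808*99 = -79992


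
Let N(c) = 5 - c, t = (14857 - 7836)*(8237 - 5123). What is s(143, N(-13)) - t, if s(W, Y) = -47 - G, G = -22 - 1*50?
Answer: -21863369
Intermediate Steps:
t = 21863394 (t = 7021*3114 = 21863394)
G = -72 (G = -22 - 50 = -72)
s(W, Y) = 25 (s(W, Y) = -47 - 1*(-72) = -47 + 72 = 25)
s(143, N(-13)) - t = 25 - 1*21863394 = 25 - 21863394 = -21863369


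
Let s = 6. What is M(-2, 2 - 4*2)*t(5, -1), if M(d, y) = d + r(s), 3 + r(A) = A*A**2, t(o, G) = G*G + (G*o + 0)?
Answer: -844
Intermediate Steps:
t(o, G) = G**2 + G*o
r(A) = -3 + A**3 (r(A) = -3 + A*A**2 = -3 + A**3)
M(d, y) = 213 + d (M(d, y) = d + (-3 + 6**3) = d + (-3 + 216) = d + 213 = 213 + d)
M(-2, 2 - 4*2)*t(5, -1) = (213 - 2)*(-(-1 + 5)) = 211*(-1*4) = 211*(-4) = -844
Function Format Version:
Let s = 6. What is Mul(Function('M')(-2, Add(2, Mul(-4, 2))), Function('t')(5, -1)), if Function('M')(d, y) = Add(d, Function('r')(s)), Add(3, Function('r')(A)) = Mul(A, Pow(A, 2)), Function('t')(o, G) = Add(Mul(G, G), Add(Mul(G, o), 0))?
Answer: -844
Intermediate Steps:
Function('t')(o, G) = Add(Pow(G, 2), Mul(G, o))
Function('r')(A) = Add(-3, Pow(A, 3)) (Function('r')(A) = Add(-3, Mul(A, Pow(A, 2))) = Add(-3, Pow(A, 3)))
Function('M')(d, y) = Add(213, d) (Function('M')(d, y) = Add(d, Add(-3, Pow(6, 3))) = Add(d, Add(-3, 216)) = Add(d, 213) = Add(213, d))
Mul(Function('M')(-2, Add(2, Mul(-4, 2))), Function('t')(5, -1)) = Mul(Add(213, -2), Mul(-1, Add(-1, 5))) = Mul(211, Mul(-1, 4)) = Mul(211, -4) = -844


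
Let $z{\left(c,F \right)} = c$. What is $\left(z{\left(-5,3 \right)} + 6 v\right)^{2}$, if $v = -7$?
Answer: $2209$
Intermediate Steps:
$\left(z{\left(-5,3 \right)} + 6 v\right)^{2} = \left(-5 + 6 \left(-7\right)\right)^{2} = \left(-5 - 42\right)^{2} = \left(-47\right)^{2} = 2209$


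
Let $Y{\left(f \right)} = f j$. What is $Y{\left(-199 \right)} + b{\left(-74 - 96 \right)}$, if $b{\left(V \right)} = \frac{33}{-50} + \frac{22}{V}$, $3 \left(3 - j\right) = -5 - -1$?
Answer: $- \frac{2200963}{2550} \approx -863.12$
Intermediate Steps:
$j = \frac{13}{3}$ ($j = 3 - \frac{-5 - -1}{3} = 3 - \frac{-5 + 1}{3} = 3 - - \frac{4}{3} = 3 + \frac{4}{3} = \frac{13}{3} \approx 4.3333$)
$Y{\left(f \right)} = \frac{13 f}{3}$ ($Y{\left(f \right)} = f \frac{13}{3} = \frac{13 f}{3}$)
$b{\left(V \right)} = - \frac{33}{50} + \frac{22}{V}$ ($b{\left(V \right)} = 33 \left(- \frac{1}{50}\right) + \frac{22}{V} = - \frac{33}{50} + \frac{22}{V}$)
$Y{\left(-199 \right)} + b{\left(-74 - 96 \right)} = \frac{13}{3} \left(-199\right) - \left(\frac{33}{50} - \frac{22}{-74 - 96}\right) = - \frac{2587}{3} - \left(\frac{33}{50} - \frac{22}{-170}\right) = - \frac{2587}{3} + \left(- \frac{33}{50} + 22 \left(- \frac{1}{170}\right)\right) = - \frac{2587}{3} - \frac{671}{850} = - \frac{2200963}{2550}$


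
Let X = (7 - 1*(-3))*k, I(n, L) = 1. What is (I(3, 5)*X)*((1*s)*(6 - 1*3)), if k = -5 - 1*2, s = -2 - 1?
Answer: 630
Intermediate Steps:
s = -3
k = -7 (k = -5 - 2 = -7)
X = -70 (X = (7 - 1*(-3))*(-7) = (7 + 3)*(-7) = 10*(-7) = -70)
(I(3, 5)*X)*((1*s)*(6 - 1*3)) = (1*(-70))*((1*(-3))*(6 - 1*3)) = -(-210)*(6 - 3) = -(-210)*3 = -70*(-9) = 630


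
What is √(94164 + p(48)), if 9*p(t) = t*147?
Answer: 2*√23737 ≈ 308.14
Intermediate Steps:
p(t) = 49*t/3 (p(t) = (t*147)/9 = (147*t)/9 = 49*t/3)
√(94164 + p(48)) = √(94164 + (49/3)*48) = √(94164 + 784) = √94948 = 2*√23737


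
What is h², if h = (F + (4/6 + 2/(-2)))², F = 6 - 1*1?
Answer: 38416/81 ≈ 474.27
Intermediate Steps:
F = 5 (F = 6 - 1 = 5)
h = 196/9 (h = (5 + (4/6 + 2/(-2)))² = (5 + (4*(⅙) + 2*(-½)))² = (5 + (⅔ - 1))² = (5 - ⅓)² = (14/3)² = 196/9 ≈ 21.778)
h² = (196/9)² = 38416/81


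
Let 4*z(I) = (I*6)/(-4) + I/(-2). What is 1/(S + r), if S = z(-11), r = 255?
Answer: 2/521 ≈ 0.0038388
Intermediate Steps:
z(I) = -I/2 (z(I) = ((I*6)/(-4) + I/(-2))/4 = ((6*I)*(-¼) + I*(-½))/4 = (-3*I/2 - I/2)/4 = (-2*I)/4 = -I/2)
S = 11/2 (S = -½*(-11) = 11/2 ≈ 5.5000)
1/(S + r) = 1/(11/2 + 255) = 1/(521/2) = 2/521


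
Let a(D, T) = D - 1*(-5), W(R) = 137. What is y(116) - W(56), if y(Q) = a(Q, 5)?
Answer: -16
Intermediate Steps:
a(D, T) = 5 + D (a(D, T) = D + 5 = 5 + D)
y(Q) = 5 + Q
y(116) - W(56) = (5 + 116) - 1*137 = 121 - 137 = -16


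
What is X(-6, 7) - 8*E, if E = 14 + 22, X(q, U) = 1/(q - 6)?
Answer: -3457/12 ≈ -288.08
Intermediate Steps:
X(q, U) = 1/(-6 + q)
E = 36
X(-6, 7) - 8*E = 1/(-6 - 6) - 8*36 = 1/(-12) - 288 = -1/12 - 288 = -3457/12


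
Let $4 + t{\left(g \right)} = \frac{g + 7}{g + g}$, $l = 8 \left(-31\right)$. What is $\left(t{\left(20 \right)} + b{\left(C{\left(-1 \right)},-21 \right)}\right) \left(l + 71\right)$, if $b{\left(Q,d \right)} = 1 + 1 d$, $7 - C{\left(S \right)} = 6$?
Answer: $\frac{165141}{40} \approx 4128.5$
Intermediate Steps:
$C{\left(S \right)} = 1$ ($C{\left(S \right)} = 7 - 6 = 1$)
$l = -248$
$b{\left(Q,d \right)} = 1 + d$
$t{\left(g \right)} = -4 + \frac{7 + g}{2 g}$ ($t{\left(g \right)} = -4 + \frac{g + 7}{g + g} = -4 + \frac{7 + g}{2 g}$)
$\left(t{\left(20 \right)} + b{\left(C{\left(-1 \right)},-21 \right)}\right) \left(l + 71\right) = \left(\frac{7 \left(1 - 20\right)}{2 \cdot 20} + \left(1 - 21\right)\right) \left(-248 + 71\right) = \left(\frac{7}{2} \cdot \frac{1}{20} \left(1 - 20\right) - 20\right) \left(-177\right) = \left(\frac{7}{2} \cdot \frac{1}{20} \left(-19\right) - 20\right) \left(-177\right) = \left(- \frac{133}{40} - 20\right) \left(-177\right) = \left(- \frac{933}{40}\right) \left(-177\right) = \frac{165141}{40}$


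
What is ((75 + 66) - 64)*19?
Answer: 1463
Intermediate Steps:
((75 + 66) - 64)*19 = (141 - 64)*19 = 77*19 = 1463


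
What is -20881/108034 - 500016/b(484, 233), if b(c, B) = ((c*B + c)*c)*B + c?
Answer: -319076993465/1650504440354 ≈ -0.19332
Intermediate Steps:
b(c, B) = c + B*c*(c + B*c) (b(c, B) = ((B*c + c)*c)*B + c = ((c + B*c)*c)*B + c = (c*(c + B*c))*B + c = B*c*(c + B*c) + c = c + B*c*(c + B*c))
-20881/108034 - 500016/b(484, 233) = -20881/108034 - 500016*1/(484*(1 + 233*484 + 484*233²)) = -20881*1/108034 - 500016*1/(484*(1 + 112772 + 484*54289)) = -1099/5686 - 500016*1/(484*(1 + 112772 + 26275876)) = -1099/5686 - 500016/(484*26388649) = -1099/5686 - 500016/12772106116 = -1099/5686 - 500016*1/12772106116 = -1099/5686 - 11364/290275139 = -319076993465/1650504440354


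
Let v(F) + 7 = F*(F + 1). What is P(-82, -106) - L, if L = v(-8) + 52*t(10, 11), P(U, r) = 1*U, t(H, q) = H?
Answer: -651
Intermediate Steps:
v(F) = -7 + F*(1 + F) (v(F) = -7 + F*(F + 1) = -7 + F*(1 + F))
P(U, r) = U
L = 569 (L = (-7 - 8 + (-8)²) + 52*10 = (-7 - 8 + 64) + 520 = 49 + 520 = 569)
P(-82, -106) - L = -82 - 1*569 = -82 - 569 = -651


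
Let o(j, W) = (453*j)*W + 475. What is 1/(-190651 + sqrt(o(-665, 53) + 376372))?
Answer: -190651/36363392939 - I*sqrt(15589138)/36363392939 ≈ -5.2429e-6 - 1.0858e-7*I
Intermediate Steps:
o(j, W) = 475 + 453*W*j (o(j, W) = 453*W*j + 475 = 475 + 453*W*j)
1/(-190651 + sqrt(o(-665, 53) + 376372)) = 1/(-190651 + sqrt((475 + 453*53*(-665)) + 376372)) = 1/(-190651 + sqrt((475 - 15965985) + 376372)) = 1/(-190651 + sqrt(-15965510 + 376372)) = 1/(-190651 + sqrt(-15589138)) = 1/(-190651 + I*sqrt(15589138))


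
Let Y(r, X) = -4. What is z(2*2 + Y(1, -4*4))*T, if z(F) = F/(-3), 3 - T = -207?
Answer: 0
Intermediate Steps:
T = 210 (T = 3 - 1*(-207) = 3 + 207 = 210)
z(F) = -F/3 (z(F) = F*(-⅓) = -F/3)
z(2*2 + Y(1, -4*4))*T = -(2*2 - 4)/3*210 = -(4 - 4)/3*210 = -⅓*0*210 = 0*210 = 0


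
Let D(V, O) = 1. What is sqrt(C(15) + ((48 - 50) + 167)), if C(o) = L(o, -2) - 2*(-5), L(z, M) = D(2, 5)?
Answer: 4*sqrt(11) ≈ 13.266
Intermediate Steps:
L(z, M) = 1
C(o) = 11 (C(o) = 1 - 2*(-5) = 1 + 10 = 11)
sqrt(C(15) + ((48 - 50) + 167)) = sqrt(11 + ((48 - 50) + 167)) = sqrt(11 + (-2 + 167)) = sqrt(11 + 165) = sqrt(176) = 4*sqrt(11)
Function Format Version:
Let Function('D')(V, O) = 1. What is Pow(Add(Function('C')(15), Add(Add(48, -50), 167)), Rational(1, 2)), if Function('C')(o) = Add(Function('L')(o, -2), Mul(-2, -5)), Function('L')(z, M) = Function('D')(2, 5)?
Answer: Mul(4, Pow(11, Rational(1, 2))) ≈ 13.266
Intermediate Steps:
Function('L')(z, M) = 1
Function('C')(o) = 11 (Function('C')(o) = Add(1, Mul(-2, -5)) = Add(1, 10) = 11)
Pow(Add(Function('C')(15), Add(Add(48, -50), 167)), Rational(1, 2)) = Pow(Add(11, Add(Add(48, -50), 167)), Rational(1, 2)) = Pow(Add(11, Add(-2, 167)), Rational(1, 2)) = Pow(Add(11, 165), Rational(1, 2)) = Pow(176, Rational(1, 2)) = Mul(4, Pow(11, Rational(1, 2)))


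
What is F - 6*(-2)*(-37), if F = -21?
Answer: -465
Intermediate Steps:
F - 6*(-2)*(-37) = -21 - 6*(-2)*(-37) = -21 + 12*(-37) = -21 - 444 = -465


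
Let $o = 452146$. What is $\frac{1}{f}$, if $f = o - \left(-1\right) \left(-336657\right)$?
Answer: $\frac{1}{115489} \approx 8.6588 \cdot 10^{-6}$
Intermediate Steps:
$f = 115489$ ($f = 452146 - \left(-1\right) \left(-336657\right) = 452146 - 336657 = 115489$)
$\frac{1}{f} = \frac{1}{115489}$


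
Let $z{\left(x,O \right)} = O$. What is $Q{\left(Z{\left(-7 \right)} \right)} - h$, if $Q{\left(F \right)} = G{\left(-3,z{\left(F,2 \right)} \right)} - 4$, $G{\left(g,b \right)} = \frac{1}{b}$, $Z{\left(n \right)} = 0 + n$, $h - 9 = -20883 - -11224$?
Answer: $\frac{19293}{2} \approx 9646.5$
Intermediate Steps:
$h = -9650$ ($h = 9 - 9659 = -9650$)
$Z{\left(n \right)} = n$
$Q{\left(F \right)} = - \frac{7}{2}$ ($Q{\left(F \right)} = \frac{1}{2} - 4 = - \frac{7}{2}$)
$Q{\left(Z{\left(-7 \right)} \right)} - h = - \frac{7}{2} - -9650 = - \frac{7}{2} + 9650 = \frac{19293}{2}$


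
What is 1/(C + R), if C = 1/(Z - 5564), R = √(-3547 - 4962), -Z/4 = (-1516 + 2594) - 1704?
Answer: -3060/79674872401 - 9363600*I*√8509/79674872401 ≈ -3.8406e-8 - 0.010841*I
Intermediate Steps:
Z = 2504 (Z = -4*((-1516 + 2594) - 1704) = -4*(1078 - 1704) = -4*(-626) = 2504)
R = I*√8509 (R = √(-8509) = I*√8509 ≈ 92.244*I)
C = -1/3060 (C = 1/(2504 - 5564) = 1/(-3060) = -1/3060 ≈ -0.00032680)
1/(C + R) = 1/(-1/3060 + I*√8509)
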